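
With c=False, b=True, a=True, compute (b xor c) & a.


Substitute c=False, b=True, a=True:
b xor c = True xor False = True
(b xor c) & a = True & True = True

True


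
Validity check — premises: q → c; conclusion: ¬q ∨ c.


This matches the form of material implication: the conclusion follows in every model of the premises.

Valid.


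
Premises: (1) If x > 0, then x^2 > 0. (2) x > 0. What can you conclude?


Modus ponens: from (P → Q) and P, infer Q.
P = 'x > 0' is asserted, and P → Q holds, so Q follows.

x^2 > 0.


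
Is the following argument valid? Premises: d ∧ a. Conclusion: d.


This matches the form of conjunction elimination: the conclusion follows in every model of the premises.

Valid.


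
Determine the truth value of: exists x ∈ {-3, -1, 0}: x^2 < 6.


Evaluate the predicate on each element: -3:False, -1:True, 0:True.
Witness x = -1 satisfies the predicate.

True


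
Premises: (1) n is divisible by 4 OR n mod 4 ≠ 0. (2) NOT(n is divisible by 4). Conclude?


Disjunctive syllogism: from (P ∨ Q) and ¬P, infer Q.
One disjunct, 'n is divisible by 4', is ruled out; the other must hold.

n mod 4 ≠ 0


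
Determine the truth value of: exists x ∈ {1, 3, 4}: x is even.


Evaluate the predicate on each element: 1:False, 3:False, 4:True.
Witness x = 4 satisfies the predicate.

True


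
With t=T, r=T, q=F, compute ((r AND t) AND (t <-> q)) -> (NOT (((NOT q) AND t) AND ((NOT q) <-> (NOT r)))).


Substitute t=T, r=T, q=F:
… (earlier sub-steps elided)
t <-> q = T <-> F = F
(r AND t) AND (t <-> q) = T AND F = F
NOT q = T
(NOT q) AND t = T AND T = T
NOT q = T
NOT r = F
(NOT q) <-> (NOT r) = T <-> F = F
((NOT q) AND t) AND ((NOT q) <-> (NOT r)) = T AND F = F
NOT (((NOT q) AND t) AND ((NOT q) <-> (NOT r))) = T
((r AND t) AND (t <-> q)) -> (NOT (((NOT q) AND t) AND ((NOT q) <-> (NOT r)))) = F -> T = T

T


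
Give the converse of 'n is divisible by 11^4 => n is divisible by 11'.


The converse of (P → Q) is (Q → P). It is not in general equivalent to the original.
Here P = 'n is divisible by 11^4' and Q = 'n is divisible by 11'.

If n is divisible by 11, then n is divisible by 11^4.


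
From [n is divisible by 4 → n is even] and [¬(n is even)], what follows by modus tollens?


Modus tollens: from (P → Q) and ¬Q, infer ¬P.
Q = 'n is even' is denied; since P → Q, P must also fail.

Not (n is divisible by 4).


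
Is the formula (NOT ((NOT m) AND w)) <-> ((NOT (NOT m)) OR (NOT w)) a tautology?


Build the truth table over {m, w}:
m | w | φ
---------
F | F | T
T | F | T
F | T | T
T | T | T
Every row evaluates to true.

Yes, it is a tautology.


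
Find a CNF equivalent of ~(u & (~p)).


Step 1: Apply De Morgan: ¬(u ∧ (¬p)) = ¬u ∨ ¬(¬p).
Step 2: Eliminate any double negations (¬¬X = X).

(~u) | p


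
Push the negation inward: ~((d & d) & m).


De Morgan: the negation of a conjunction is the disjunction of the negations.
Distribute ~ across &, flipping it to |, and negate each literal.

((~d) | (~d)) | (~m)


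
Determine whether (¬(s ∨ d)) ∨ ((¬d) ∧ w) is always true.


Build the truth table over {d, s, w}:
d | s | w | φ
-------------
F | F | F | T
T | F | F | F
F | T | F | F
T | T | F | F
F | F | T | T
T | F | T | F
F | T | T | T
T | T | T | F
Counterexample at row 2: with d=T, s=F, w=F, the formula is F.

No, it is not a tautology.


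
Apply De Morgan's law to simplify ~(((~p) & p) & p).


De Morgan: the negation of a conjunction is the disjunction of the negations.
Distribute ~ across &, flipping it to |, and negate each literal.

(p | (~p)) | (~p)


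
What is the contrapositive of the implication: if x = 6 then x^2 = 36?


The contrapositive of (P → Q) is (¬Q → ¬P); it is logically equivalent to the original.
Here P = 'x = 6' and Q = 'x^2 = 36'.

If not (x^2 = 36), then not (x = 6).


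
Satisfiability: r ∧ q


Search for a satisfying assignment over {q, r}.
Try q=T, r=T: the formula evaluates to T.
A satisfying assignment exists.

Satisfiable.


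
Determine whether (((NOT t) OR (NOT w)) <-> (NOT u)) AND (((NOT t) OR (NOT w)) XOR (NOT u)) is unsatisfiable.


Truth table over {t, u, w}:
t | u | w | φ
-------------
F | F | F | F
T | F | F | F
F | T | F | F
T | T | F | F
F | F | T | F
T | F | T | F
F | T | T | F
T | T | T | F
Every row is false.

Yes, it is a contradiction.


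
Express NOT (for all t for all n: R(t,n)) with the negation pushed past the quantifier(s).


Negation flips each quantifier (∀↔∃) and negates the inner predicate.
¬(for all t for all n: φ) = there exists t there exists n: ¬φ.

there exists t there exists n: NOT(R(t,n))


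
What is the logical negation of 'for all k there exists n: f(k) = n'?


Negation flips each quantifier (∀↔∃) and negates the inner predicate.
¬(for all k there exists n: φ) = there exists k for all n: ¬φ.

there exists k for all n: NOT(f(k) = n)


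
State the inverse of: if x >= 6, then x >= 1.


The inverse of (P → Q) is (¬P → ¬Q). It is equivalent to the converse, not to the original.
Here P = 'x >= 6' and Q = 'x >= 1'.

If not (x >= 6), then not (x >= 1).


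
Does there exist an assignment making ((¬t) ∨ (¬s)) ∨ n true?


Search for a satisfying assignment over {n, s, t}.
Try n=F, s=F, t=F: the formula evaluates to T.
A satisfying assignment exists.

Satisfiable.


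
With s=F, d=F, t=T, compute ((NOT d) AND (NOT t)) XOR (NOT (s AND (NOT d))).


Substitute s=F, d=F, t=T:
NOT d = T
NOT t = F
(NOT d) AND (NOT t) = T AND F = F
NOT d = T
s AND (NOT d) = F AND T = F
NOT (s AND (NOT d)) = T
((NOT d) AND (NOT t)) XOR (NOT (s AND (NOT d))) = F XOR T = T

T


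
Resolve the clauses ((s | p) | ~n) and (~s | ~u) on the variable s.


The clauses contain complementary literals s and ~s.
Resolution eliminates this pair and disjoins the remaining literals (merging duplicates).

((p | ~n) | ~u)


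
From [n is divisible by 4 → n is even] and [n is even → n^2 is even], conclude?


Hypothetical syllogism: from (P → Q) and (Q → R), infer (P → R).
Chain the two implications through the shared middle term 'n is even'.

n is divisible by 4 → n^2 is even


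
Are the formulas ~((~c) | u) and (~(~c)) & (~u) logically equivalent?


Compare truth tables:
c | u | φ | ψ
-------------
False | False | False | False
True | False | True | True
False | True | False | False
True | True | False | False
The columns φ and ψ agree on every row.

Yes, they are logically equivalent.


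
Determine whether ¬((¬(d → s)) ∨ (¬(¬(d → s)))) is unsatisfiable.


Truth table over {d, s}:
d | s | φ
---------
F | F | F
T | F | F
F | T | F
T | T | F
Every row is false.

Yes, it is a contradiction.


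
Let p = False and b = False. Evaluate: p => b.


Implication is false only when antecedent is true and consequent is false.
Substitute: p=False, b=False.
False => False evaluates to True.

True


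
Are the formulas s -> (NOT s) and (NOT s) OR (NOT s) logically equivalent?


Compare truth tables:
s | φ | ψ
---------
F | T | T
T | F | F
The columns φ and ψ agree on every row.

Yes, they are logically equivalent.


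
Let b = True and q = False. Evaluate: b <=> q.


Biconditional is true when both operands have the same truth value.
Substitute: b=True, q=False.
True <=> False evaluates to False.

False


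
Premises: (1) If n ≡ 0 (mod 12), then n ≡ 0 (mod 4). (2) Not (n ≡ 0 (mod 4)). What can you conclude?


Modus tollens: from (P → Q) and ¬Q, infer ¬P.
Q = 'n ≡ 0 (mod 4)' is denied; since P → Q, P must also fail.

Not (n ≡ 0 (mod 12)).


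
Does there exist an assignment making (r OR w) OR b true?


Search for a satisfying assignment over {b, r, w}.
Try b=T, r=F, w=F: the formula evaluates to T.
A satisfying assignment exists.

Satisfiable.


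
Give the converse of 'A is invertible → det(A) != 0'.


The converse of (P → Q) is (Q → P). It is not in general equivalent to the original.
Here P = 'A is invertible' and Q = 'det(A) != 0'.

If det(A) != 0, then A is invertible.


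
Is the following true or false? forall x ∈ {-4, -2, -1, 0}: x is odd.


Evaluate the predicate on each element: -4:False, -2:False, -1:True, 0:False.
Counterexample x = -4 fails the predicate.

False


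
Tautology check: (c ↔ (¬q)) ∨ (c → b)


Build the truth table over {b, c, q}:
b | c | q | φ
-------------
F | F | F | T
T | F | F | T
F | T | F | T
T | T | F | T
F | F | T | T
T | F | T | T
F | T | T | F
T | T | T | T
Counterexample at row 7: with b=F, c=T, q=T, the formula is F.

No, it is not a tautology.


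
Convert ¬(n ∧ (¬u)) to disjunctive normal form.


Step 1: Apply De Morgan: ¬(n ∧ (¬u)) = ¬n ∨ ¬(¬u).
Step 2: Eliminate any double negations (¬¬X = X).

(¬n) ∨ u


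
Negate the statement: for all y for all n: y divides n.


Negation flips each quantifier (∀↔∃) and negates the inner predicate.
¬(for all y for all n: φ) = there exists y there exists n: ¬φ.

there exists y there exists n: NOT(y divides n)


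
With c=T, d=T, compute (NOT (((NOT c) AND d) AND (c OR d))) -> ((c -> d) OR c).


Substitute c=T, d=T:
NOT c = F
(NOT c) AND d = F AND T = F
c OR d = T OR T = T
((NOT c) AND d) AND (c OR d) = F AND T = F
NOT (((NOT c) AND d) AND (c OR d)) = T
c -> d = T -> T = T
(c -> d) OR c = T OR T = T
(NOT (((NOT c) AND d) AND (c OR d))) -> ((c -> d) OR c) = T -> T = T

T


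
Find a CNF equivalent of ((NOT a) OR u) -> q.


Step 1: Rewrite as ¬((¬a) ∨ u) ∨ q = (¬(¬a) ∧ ¬u) ∨ q.
Step 2: Distribute ∨ over ∧.
Step 3: Eliminate any double negations (¬¬X = X).

(a OR q) AND ((NOT u) OR q)


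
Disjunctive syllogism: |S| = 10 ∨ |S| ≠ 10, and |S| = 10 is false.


Disjunctive syllogism: from (P ∨ Q) and ¬P, infer Q.
One disjunct, '|S| = 10', is ruled out; the other must hold.

|S| ≠ 10


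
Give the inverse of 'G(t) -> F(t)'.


The inverse of (P → Q) is (¬P → ¬Q). It is equivalent to the converse, not to the original.
Here P = 'G(t)' and Q = 'F(t)'.

If not (G(t)), then not (F(t)).


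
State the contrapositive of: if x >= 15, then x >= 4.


The contrapositive of (P → Q) is (¬Q → ¬P); it is logically equivalent to the original.
Here P = 'x >= 15' and Q = 'x >= 4'.

If not (x >= 4), then not (x >= 15).


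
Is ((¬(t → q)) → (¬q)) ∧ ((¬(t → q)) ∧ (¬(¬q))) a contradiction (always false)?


Truth table over {q, t}:
q | t | φ
---------
F | F | F
T | F | F
F | T | F
T | T | F
Every row is false.

Yes, it is a contradiction.


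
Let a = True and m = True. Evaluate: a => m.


Implication is false only when antecedent is true and consequent is false.
Substitute: a=True, m=True.
True => True evaluates to True.

True


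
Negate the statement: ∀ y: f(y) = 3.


¬(∀ x: φ) = ∃ x: ¬φ, and ¬(∃ x: φ) = ∀ x: ¬φ.
Apply to the universal statement.

∃ y: ¬(f(y) = 3)


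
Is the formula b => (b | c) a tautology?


Build the truth table over {b, c}:
b | c | φ
---------
False | False | True
True | False | True
False | True | True
True | True | True
Every row evaluates to true.

Yes, it is a tautology.


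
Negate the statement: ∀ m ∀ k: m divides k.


Negation flips each quantifier (∀↔∃) and negates the inner predicate.
¬(∀ m ∀ k: φ) = ∃ m ∃ k: ¬φ.

∃ m ∃ k: ¬(m divides k)


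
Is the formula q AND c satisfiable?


Search for a satisfying assignment over {c, q}.
Try c=T, q=T: the formula evaluates to T.
A satisfying assignment exists.

Satisfiable.


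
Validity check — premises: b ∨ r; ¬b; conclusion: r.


This matches the form of disjunctive syllogism: the conclusion follows in every model of the premises.

Valid.


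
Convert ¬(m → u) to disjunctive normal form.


Step 1: Rewrite implication then negate: ¬(¬m ∨ u) = m ∧ ¬u.

m ∧ (¬u)


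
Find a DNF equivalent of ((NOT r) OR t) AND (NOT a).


Step 1: Distribute ∧ over ∨: ((¬r) ∨ t) ∧ (¬a) = ((¬r) ∧ (¬a)) ∨ (t ∧ (¬a)).

((NOT r) AND (NOT a)) OR (t AND (NOT a))


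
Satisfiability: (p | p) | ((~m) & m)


Search for a satisfying assignment over {m, p}.
Try m=False, p=True: the formula evaluates to True.
A satisfying assignment exists.

Satisfiable.


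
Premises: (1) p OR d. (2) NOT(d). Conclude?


Disjunctive syllogism: from (P ∨ Q) and ¬P, infer Q.
One disjunct, 'd', is ruled out; the other must hold.

p


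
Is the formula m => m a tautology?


Build the truth table over {m}:
m | φ
-----
False | True
True | True
Every row evaluates to true.

Yes, it is a tautology.


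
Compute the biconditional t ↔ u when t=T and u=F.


Biconditional is true when both operands have the same truth value.
Substitute: t=T, u=F.
T ↔ F evaluates to F.

F


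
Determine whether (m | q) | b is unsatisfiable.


Truth table over {b, m, q}:
b | m | q | φ
-------------
False | False | False | False
True | False | False | True
False | True | False | True
True | True | False | True
False | False | True | True
True | False | True | True
False | True | True | True
True | True | True | True
Satisfying assignment at row 2: b=True, m=False, q=False gives True.

No, it is not a contradiction.


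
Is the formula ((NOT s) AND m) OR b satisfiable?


Search for a satisfying assignment over {b, m, s}.
Try b=T, m=F, s=F: the formula evaluates to T.
A satisfying assignment exists.

Satisfiable.


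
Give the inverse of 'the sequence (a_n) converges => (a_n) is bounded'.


The inverse of (P → Q) is (¬P → ¬Q). It is equivalent to the converse, not to the original.
Here P = 'the sequence (a_n) converges' and Q = '(a_n) is bounded'.

If not (the sequence (a_n) converges), then not ((a_n) is bounded).


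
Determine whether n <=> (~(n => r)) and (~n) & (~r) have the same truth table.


Compare truth tables:
n | r | φ | ψ
-------------
False | False | True | True
True | False | True | False
False | True | True | False
True | True | False | False
They differ at row 2 (n=True, r=False): φ=True but ψ=False.

No, they are not logically equivalent.


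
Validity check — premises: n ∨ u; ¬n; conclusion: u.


This matches the form of disjunctive syllogism: the conclusion follows in every model of the premises.

Valid.


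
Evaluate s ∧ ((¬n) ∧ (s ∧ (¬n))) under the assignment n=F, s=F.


Substitute n=F, s=F:
¬n = T
¬n = T
s ∧ (¬n) = F ∧ T = F
(¬n) ∧ (s ∧ (¬n)) = T ∧ F = F
s ∧ ((¬n) ∧ (s ∧ (¬n))) = F ∧ F = F

F


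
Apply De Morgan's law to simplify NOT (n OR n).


De Morgan: the negation of a disjunction is the conjunction of the negations.
Distribute NOT across OR, flipping it to AND, and negate each literal.

(NOT n) AND (NOT n)


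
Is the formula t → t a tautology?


Build the truth table over {t}:
t | φ
-----
F | T
T | T
Every row evaluates to true.

Yes, it is a tautology.


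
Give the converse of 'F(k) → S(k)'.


The converse of (P → Q) is (Q → P). It is not in general equivalent to the original.
Here P = 'F(k)' and Q = 'S(k)'.

If S(k), then F(k).


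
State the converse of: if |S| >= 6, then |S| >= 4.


The converse of (P → Q) is (Q → P). It is not in general equivalent to the original.
Here P = '|S| >= 6' and Q = '|S| >= 4'.

If |S| >= 4, then |S| >= 6.


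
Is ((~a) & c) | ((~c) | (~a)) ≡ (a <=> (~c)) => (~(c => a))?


Compare truth tables:
a | c | φ | ψ
-------------
False | False | True | True
True | False | True | False
False | True | True | True
True | True | False | True
They differ at row 2 (a=True, c=False): φ=True but ψ=False.

No, they are not logically equivalent.


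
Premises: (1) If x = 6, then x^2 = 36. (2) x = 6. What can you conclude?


Modus ponens: from (P → Q) and P, infer Q.
P = 'x = 6' is asserted, and P → Q holds, so Q follows.

x^2 = 36.


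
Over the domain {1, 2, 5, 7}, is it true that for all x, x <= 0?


Evaluate the predicate on each element: 1:F, 2:F, 5:F, 7:F.
Counterexample x = 1 fails the predicate.

F


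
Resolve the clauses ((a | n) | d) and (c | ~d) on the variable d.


The clauses contain complementary literals d and ~d.
Resolution eliminates this pair and disjoins the remaining literals (merging duplicates).

((n | a) | c)


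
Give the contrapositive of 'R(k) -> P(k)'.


The contrapositive of (P → Q) is (¬Q → ¬P); it is logically equivalent to the original.
Here P = 'R(k)' and Q = 'P(k)'.

If not (P(k)), then not (R(k)).


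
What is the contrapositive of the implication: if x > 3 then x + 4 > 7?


The contrapositive of (P → Q) is (¬Q → ¬P); it is logically equivalent to the original.
Here P = 'x > 3' and Q = 'x + 4 > 7'.

If not (x + 4 > 7), then not (x > 3).


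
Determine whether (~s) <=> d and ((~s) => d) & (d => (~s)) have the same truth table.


Compare truth tables:
d | s | φ | ψ
-------------
False | False | False | False
True | False | True | True
False | True | True | True
True | True | False | False
The columns φ and ψ agree on every row.

Yes, they are logically equivalent.


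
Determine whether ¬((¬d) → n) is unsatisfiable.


Truth table over {d, n}:
d | n | φ
---------
F | F | T
T | F | F
F | T | F
T | T | F
Satisfying assignment at row 1: d=F, n=F gives T.

No, it is not a contradiction.


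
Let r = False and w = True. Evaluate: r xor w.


Exclusive or is true when exactly one operand is true.
Substitute: r=False, w=True.
False xor True evaluates to True.

True


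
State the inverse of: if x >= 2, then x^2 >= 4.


The inverse of (P → Q) is (¬P → ¬Q). It is equivalent to the converse, not to the original.
Here P = 'x >= 2' and Q = 'x^2 >= 4'.

If not (x >= 2), then not (x^2 >= 4).


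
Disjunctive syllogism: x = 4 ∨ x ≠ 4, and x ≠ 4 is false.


Disjunctive syllogism: from (P ∨ Q) and ¬P, infer Q.
One disjunct, 'x ≠ 4', is ruled out; the other must hold.

x = 4


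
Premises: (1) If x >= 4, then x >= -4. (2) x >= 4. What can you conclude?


Modus ponens: from (P → Q) and P, infer Q.
P = 'x >= 4' is asserted, and P → Q holds, so Q follows.

x >= -4.


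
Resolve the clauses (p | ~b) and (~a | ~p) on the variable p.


The clauses contain complementary literals p and ~p.
Resolution eliminates this pair and disjoins the remaining literals (merging duplicates).

(~b | ~a)


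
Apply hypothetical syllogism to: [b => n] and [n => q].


Hypothetical syllogism: from (P → Q) and (Q → R), infer (P → R).
Chain the two implications through the shared middle term 'n'.

b => q


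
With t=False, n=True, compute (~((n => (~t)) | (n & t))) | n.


Substitute t=False, n=True:
~t = True
n => (~t) = True => True = True
n & t = True & False = False
(n => (~t)) | (n & t) = True | False = True
~((n => (~t)) | (n & t)) = False
(~((n => (~t)) | (n & t))) | n = False | True = True

True


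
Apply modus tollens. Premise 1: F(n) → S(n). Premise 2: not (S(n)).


Modus tollens: from (P → Q) and ¬Q, infer ¬P.
Q = 'S(n)' is denied; since P → Q, P must also fail.

Not (F(n)).


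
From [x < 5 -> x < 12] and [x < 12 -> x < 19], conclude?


Hypothetical syllogism: from (P → Q) and (Q → R), infer (P → R).
Chain the two implications through the shared middle term 'x < 12'.

x < 5 -> x < 19


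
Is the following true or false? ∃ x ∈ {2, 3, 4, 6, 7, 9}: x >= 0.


Evaluate the predicate on each element: 2:T, 3:T, 4:T, 6:T, 7:T, 9:T.
Witness x = 2 satisfies the predicate.

T


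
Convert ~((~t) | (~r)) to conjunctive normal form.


Step 1: Apply De Morgan: ¬((¬t) ∨ (¬r)) = ¬(¬t) ∧ ¬(¬r).
Step 2: Eliminate any double negations (¬¬X = X).

t & r


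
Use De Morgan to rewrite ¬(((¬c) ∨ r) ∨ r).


De Morgan: the negation of a disjunction is the conjunction of the negations.
Distribute ¬ across ∨, flipping it to ∧, and negate each literal.

(c ∧ (¬r)) ∧ (¬r)


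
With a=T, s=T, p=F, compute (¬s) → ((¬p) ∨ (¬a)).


Substitute a=T, s=T, p=F:
¬s = F
¬p = T
¬a = F
(¬p) ∨ (¬a) = T ∨ F = T
(¬s) → ((¬p) ∨ (¬a)) = F → T = T

T


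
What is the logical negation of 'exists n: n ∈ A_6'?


¬(forall x: φ) = exists x: ¬φ, and ¬(exists x: φ) = forall x: ¬φ.
Apply to the existential statement.

forall n: ~(n ∈ A_6)


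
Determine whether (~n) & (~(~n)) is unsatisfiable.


Truth table over {n}:
n | φ
-----
False | False
True | False
Every row is false.

Yes, it is a contradiction.


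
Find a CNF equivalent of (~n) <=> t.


Step 1: Rewrite (¬n) ↔ t as ((¬n) → t) ∧ (t → (¬n)).
Step 2: Rewrite each implication as a disjunction.
Step 3: Eliminate any double negations (¬¬X = X).

(n | t) & ((~t) | (~n))


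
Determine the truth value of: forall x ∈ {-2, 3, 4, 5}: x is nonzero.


Evaluate the predicate on each element: -2:True, 3:True, 4:True, 5:True.
Every element satisfies the predicate.

True


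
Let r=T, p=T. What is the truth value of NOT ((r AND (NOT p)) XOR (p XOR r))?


Substitute r=T, p=T:
NOT p = F
r AND (NOT p) = T AND F = F
p XOR r = T XOR T = F
(r AND (NOT p)) XOR (p XOR r) = F XOR F = F
NOT ((r AND (NOT p)) XOR (p XOR r)) = T

T


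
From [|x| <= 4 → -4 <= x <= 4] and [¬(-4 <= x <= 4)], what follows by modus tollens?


Modus tollens: from (P → Q) and ¬Q, infer ¬P.
Q = '-4 <= x <= 4' is denied; since P → Q, P must also fail.

Not (|x| <= 4).


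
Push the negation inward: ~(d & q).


De Morgan: the negation of a conjunction is the disjunction of the negations.
Distribute ~ across &, flipping it to |, and negate each literal.

(~d) | (~q)


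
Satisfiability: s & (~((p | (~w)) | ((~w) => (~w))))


Check all 8 assignments over {p, s, w}:
p | s | w | φ
-------------
False | False | False | False
True | False | False | False
False | True | False | False
True | True | False | False
False | False | True | False
True | False | True | False
False | True | True | False
True | True | True | False
No assignment makes the formula true.

Unsatisfiable.


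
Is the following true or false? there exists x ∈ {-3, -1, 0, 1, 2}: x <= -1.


Evaluate the predicate on each element: -3:T, -1:T, 0:F, 1:F, 2:F.
Witness x = -3 satisfies the predicate.

T


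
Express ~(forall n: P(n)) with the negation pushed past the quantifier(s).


¬(forall x: φ) = exists x: ¬φ, and ¬(exists x: φ) = forall x: ¬φ.
Apply to the universal statement.

exists n: ~(P(n))


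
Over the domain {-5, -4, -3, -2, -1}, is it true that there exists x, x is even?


Evaluate the predicate on each element: -5:F, -4:T, -3:F, -2:T, -1:F.
Witness x = -4 satisfies the predicate.

T


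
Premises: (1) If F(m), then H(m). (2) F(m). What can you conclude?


Modus ponens: from (P → Q) and P, infer Q.
P = 'F(m)' is asserted, and P → Q holds, so Q follows.

H(m).


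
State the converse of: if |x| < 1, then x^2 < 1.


The converse of (P → Q) is (Q → P). It is not in general equivalent to the original.
Here P = '|x| < 1' and Q = 'x^2 < 1'.

If x^2 < 1, then |x| < 1.


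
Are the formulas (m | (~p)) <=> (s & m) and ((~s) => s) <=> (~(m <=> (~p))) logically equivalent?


Compare truth tables:
m | p | s | φ | ψ
-----------------
False | False | False | False | False
True | False | False | False | True
False | True | False | True | True
True | True | False | False | False
False | False | True | False | True
True | False | True | True | False
False | True | True | True | False
True | True | True | True | True
They differ at row 2 (m=True, p=False, s=False): φ=False but ψ=True.

No, they are not logically equivalent.


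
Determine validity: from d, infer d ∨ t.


This matches the form of disjunction introduction: the conclusion follows in every model of the premises.

Valid.


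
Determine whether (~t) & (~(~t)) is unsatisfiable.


Truth table over {t}:
t | φ
-----
False | False
True | False
Every row is false.

Yes, it is a contradiction.


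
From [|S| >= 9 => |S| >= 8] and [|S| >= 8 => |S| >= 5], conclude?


Hypothetical syllogism: from (P → Q) and (Q → R), infer (P → R).
Chain the two implications through the shared middle term '|S| >= 8'.

|S| >= 9 => |S| >= 5


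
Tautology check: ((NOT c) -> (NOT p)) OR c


Build the truth table over {c, p}:
c | p | φ
---------
F | F | T
T | F | T
F | T | F
T | T | T
Counterexample at row 3: with c=F, p=T, the formula is F.

No, it is not a tautology.


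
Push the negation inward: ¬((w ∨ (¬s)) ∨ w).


De Morgan: the negation of a disjunction is the conjunction of the negations.
Distribute ¬ across ∨, flipping it to ∧, and negate each literal.

((¬w) ∧ s) ∧ (¬w)


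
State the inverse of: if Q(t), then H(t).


The inverse of (P → Q) is (¬P → ¬Q). It is equivalent to the converse, not to the original.
Here P = 'Q(t)' and Q = 'H(t)'.

If not (Q(t)), then not (H(t)).


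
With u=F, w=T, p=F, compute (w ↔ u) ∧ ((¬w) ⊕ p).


Substitute u=F, w=T, p=F:
w ↔ u = T ↔ F = F
¬w = F
(¬w) ⊕ p = F ⊕ F = F
(w ↔ u) ∧ ((¬w) ⊕ p) = F ∧ F = F

F


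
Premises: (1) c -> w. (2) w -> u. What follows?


Hypothetical syllogism: from (P → Q) and (Q → R), infer (P → R).
Chain the two implications through the shared middle term 'w'.

c -> u


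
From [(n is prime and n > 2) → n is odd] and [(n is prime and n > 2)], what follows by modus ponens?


Modus ponens: from (P → Q) and P, infer Q.
P = '(n is prime and n > 2)' is asserted, and P → Q holds, so Q follows.

n is odd.


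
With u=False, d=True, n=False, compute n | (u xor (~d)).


Substitute u=False, d=True, n=False:
~d = False
u xor (~d) = False xor False = False
n | (u xor (~d)) = False | False = False

False


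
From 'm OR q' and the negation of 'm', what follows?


Disjunctive syllogism: from (P ∨ Q) and ¬P, infer Q.
One disjunct, 'm', is ruled out; the other must hold.

q


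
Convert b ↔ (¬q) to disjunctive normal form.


Step 1: b ↔ (¬q) is true exactly when both agree: (b ∧ (¬q)) ∨ (¬b ∧ ¬(¬q)).
Step 2: Eliminate any double negations (¬¬X = X).

(b ∧ (¬q)) ∨ ((¬b) ∧ q)


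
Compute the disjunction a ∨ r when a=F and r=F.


Disjunction is false only when both operands are false.
Substitute: a=F, r=F.
F ∨ F evaluates to F.

F


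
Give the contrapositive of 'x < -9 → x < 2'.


The contrapositive of (P → Q) is (¬Q → ¬P); it is logically equivalent to the original.
Here P = 'x < -9' and Q = 'x < 2'.

If not (x < 2), then not (x < -9).


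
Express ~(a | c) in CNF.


Step 1: Apply De Morgan: ¬(a ∨ c) = ¬a ∧ ¬c.

(~a) & (~c)


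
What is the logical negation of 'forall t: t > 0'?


¬(forall x: φ) = exists x: ¬φ, and ¬(exists x: φ) = forall x: ¬φ.
Apply to the universal statement.

exists t: ~(t > 0)


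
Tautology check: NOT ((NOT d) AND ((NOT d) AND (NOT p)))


Build the truth table over {d, p}:
d | p | φ
---------
F | F | F
T | F | T
F | T | T
T | T | T
Counterexample at row 1: with d=F, p=F, the formula is F.

No, it is not a tautology.


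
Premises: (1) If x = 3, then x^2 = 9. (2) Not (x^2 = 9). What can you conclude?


Modus tollens: from (P → Q) and ¬Q, infer ¬P.
Q = 'x^2 = 9' is denied; since P → Q, P must also fail.

Not (x = 3).


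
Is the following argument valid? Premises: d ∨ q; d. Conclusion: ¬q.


This is affirming a disjunct (fallacy). There exist truth assignments where the premises are all true but the conclusion is false.

Invalid.


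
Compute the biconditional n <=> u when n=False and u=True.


Biconditional is true when both operands have the same truth value.
Substitute: n=False, u=True.
False <=> True evaluates to False.

False


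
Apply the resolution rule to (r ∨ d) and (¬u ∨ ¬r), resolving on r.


The clauses contain complementary literals r and ¬r.
Resolution eliminates this pair and disjoins the remaining literals (merging duplicates).

(d ∨ ¬u)


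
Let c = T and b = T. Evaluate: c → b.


Implication is false only when antecedent is true and consequent is false.
Substitute: c=T, b=T.
T → T evaluates to T.

T


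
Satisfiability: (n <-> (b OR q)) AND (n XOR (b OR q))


Check all 8 assignments over {b, n, q}:
b | n | q | φ
-------------
F | F | F | F
T | F | F | F
F | T | F | F
T | T | F | F
F | F | T | F
T | F | T | F
F | T | T | F
T | T | T | F
No assignment makes the formula true.

Unsatisfiable.


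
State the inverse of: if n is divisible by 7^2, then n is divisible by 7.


The inverse of (P → Q) is (¬P → ¬Q). It is equivalent to the converse, not to the original.
Here P = 'n is divisible by 7^2' and Q = 'n is divisible by 7'.

If not (n is divisible by 7^2), then not (n is divisible by 7).


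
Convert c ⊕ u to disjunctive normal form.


Step 1: c ⊕ u is true exactly when they disagree: (c ∧ ¬u) ∨ (¬c ∧ u).

(c ∧ (¬u)) ∨ ((¬c) ∧ u)


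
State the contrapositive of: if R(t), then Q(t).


The contrapositive of (P → Q) is (¬Q → ¬P); it is logically equivalent to the original.
Here P = 'R(t)' and Q = 'Q(t)'.

If not (Q(t)), then not (R(t)).


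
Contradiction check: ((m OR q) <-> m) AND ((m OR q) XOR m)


Truth table over {m, q}:
m | q | φ
---------
F | F | F
T | F | F
F | T | F
T | T | F
Every row is false.

Yes, it is a contradiction.


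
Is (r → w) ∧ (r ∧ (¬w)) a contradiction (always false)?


Truth table over {r, w}:
r | w | φ
---------
F | F | F
T | F | F
F | T | F
T | T | F
Every row is false.

Yes, it is a contradiction.


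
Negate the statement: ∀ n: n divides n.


¬(∀ x: φ) = ∃ x: ¬φ, and ¬(∃ x: φ) = ∀ x: ¬φ.
Apply to the universal statement.

∃ n: ¬(n divides n)


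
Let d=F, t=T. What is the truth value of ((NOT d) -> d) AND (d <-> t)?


Substitute d=F, t=T:
NOT d = T
(NOT d) -> d = T -> F = F
d <-> t = F <-> T = F
((NOT d) -> d) AND (d <-> t) = F AND F = F

F


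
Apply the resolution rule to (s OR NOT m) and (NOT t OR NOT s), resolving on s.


The clauses contain complementary literals s and NOTs.
Resolution eliminates this pair and disjoins the remaining literals (merging duplicates).

(NOT m OR NOT t)


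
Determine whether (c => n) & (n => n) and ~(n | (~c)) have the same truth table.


Compare truth tables:
c | n | φ | ψ
-------------
False | False | True | False
True | False | False | True
False | True | True | False
True | True | True | False
They differ at row 1 (c=False, n=False): φ=True but ψ=False.

No, they are not logically equivalent.


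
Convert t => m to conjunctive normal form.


Step 1: Rewrite t → m as ¬t ∨ m.

(~t) | m


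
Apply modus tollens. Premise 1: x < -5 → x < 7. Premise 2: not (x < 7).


Modus tollens: from (P → Q) and ¬Q, infer ¬P.
Q = 'x < 7' is denied; since P → Q, P must also fail.

Not (x < -5).


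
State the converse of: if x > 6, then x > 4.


The converse of (P → Q) is (Q → P). It is not in general equivalent to the original.
Here P = 'x > 6' and Q = 'x > 4'.

If x > 4, then x > 6.


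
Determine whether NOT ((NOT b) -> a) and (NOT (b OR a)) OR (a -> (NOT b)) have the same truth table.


Compare truth tables:
a | b | φ | ψ
-------------
F | F | T | T
T | F | F | T
F | T | F | T
T | T | F | F
They differ at row 2 (a=T, b=F): φ=F but ψ=T.

No, they are not logically equivalent.


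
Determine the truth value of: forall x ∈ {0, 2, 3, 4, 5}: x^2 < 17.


Evaluate the predicate on each element: 0:True, 2:True, 3:True, 4:True, 5:False.
Counterexample x = 5 fails the predicate.

False


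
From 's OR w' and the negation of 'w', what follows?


Disjunctive syllogism: from (P ∨ Q) and ¬P, infer Q.
One disjunct, 'w', is ruled out; the other must hold.

s


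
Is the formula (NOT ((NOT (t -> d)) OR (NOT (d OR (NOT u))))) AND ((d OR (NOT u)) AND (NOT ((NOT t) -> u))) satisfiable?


Search for a satisfying assignment over {d, t, u}.
Try d=F, t=F, u=F: the formula evaluates to T.
A satisfying assignment exists.

Satisfiable.


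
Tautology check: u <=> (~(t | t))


Build the truth table over {t, u}:
t | u | φ
---------
False | False | False
True | False | True
False | True | True
True | True | False
Counterexample at row 1: with t=False, u=False, the formula is False.

No, it is not a tautology.


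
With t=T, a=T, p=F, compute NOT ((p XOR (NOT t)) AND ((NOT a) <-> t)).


Substitute t=T, a=T, p=F:
NOT t = F
p XOR (NOT t) = F XOR F = F
NOT a = F
(NOT a) <-> t = F <-> T = F
(p XOR (NOT t)) AND ((NOT a) <-> t) = F AND F = F
NOT ((p XOR (NOT t)) AND ((NOT a) <-> t)) = T

T


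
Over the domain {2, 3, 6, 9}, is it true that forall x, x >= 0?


Evaluate the predicate on each element: 2:True, 3:True, 6:True, 9:True.
Every element satisfies the predicate.

True


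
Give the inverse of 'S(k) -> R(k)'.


The inverse of (P → Q) is (¬P → ¬Q). It is equivalent to the converse, not to the original.
Here P = 'S(k)' and Q = 'R(k)'.

If not (S(k)), then not (R(k)).


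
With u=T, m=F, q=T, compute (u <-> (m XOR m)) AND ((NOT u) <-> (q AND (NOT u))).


Substitute u=T, m=F, q=T:
m XOR m = F XOR F = F
u <-> (m XOR m) = T <-> F = F
NOT u = F
NOT u = F
q AND (NOT u) = T AND F = F
(NOT u) <-> (q AND (NOT u)) = F <-> F = T
(u <-> (m XOR m)) AND ((NOT u) <-> (q AND (NOT u))) = F AND T = F

F


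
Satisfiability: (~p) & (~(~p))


Check all 2 assignments over {p}:
p | φ
-----
False | False
True | False
No assignment makes the formula true.

Unsatisfiable.


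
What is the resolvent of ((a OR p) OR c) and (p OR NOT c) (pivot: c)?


The clauses contain complementary literals c and NOTc.
Resolution eliminates this pair and disjoins the remaining literals (merging duplicates).

(p OR a)


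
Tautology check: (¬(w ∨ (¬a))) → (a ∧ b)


Build the truth table over {a, b, w}:
a | b | w | φ
-------------
F | F | F | T
T | F | F | F
F | T | F | T
T | T | F | T
F | F | T | T
T | F | T | T
F | T | T | T
T | T | T | T
Counterexample at row 2: with a=T, b=F, w=F, the formula is F.

No, it is not a tautology.


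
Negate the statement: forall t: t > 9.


¬(forall x: φ) = exists x: ¬φ, and ¬(exists x: φ) = forall x: ¬φ.
Apply to the universal statement.

exists t: ~(t > 9)


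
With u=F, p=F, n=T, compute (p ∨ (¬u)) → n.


Substitute u=F, p=F, n=T:
¬u = T
p ∨ (¬u) = F ∨ T = T
(p ∨ (¬u)) → n = T → T = T

T


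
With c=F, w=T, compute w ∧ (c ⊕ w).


Substitute c=F, w=T:
c ⊕ w = F ⊕ T = T
w ∧ (c ⊕ w) = T ∧ T = T

T


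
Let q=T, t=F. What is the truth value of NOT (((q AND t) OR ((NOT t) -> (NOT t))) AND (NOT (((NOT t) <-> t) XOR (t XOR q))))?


Substitute q=T, t=F:
… (earlier sub-steps elided)
NOT t = T
(NOT t) -> (NOT t) = T -> T = T
(q AND t) OR ((NOT t) -> (NOT t)) = F OR T = T
NOT t = T
(NOT t) <-> t = T <-> F = F
t XOR q = F XOR T = T
((NOT t) <-> t) XOR (t XOR q) = F XOR T = T
NOT (((NOT t) <-> t) XOR (t XOR q)) = F
((q AND t) OR ((NOT t) -> (NOT t))) AND (NOT (((NOT t) <-> t) XOR (t XOR q))) = T AND F = F
NOT (((q AND t) OR ((NOT t) -> (NOT t))) AND (NOT (((NOT t) <-> t) XOR (t XOR q)))) = T

T


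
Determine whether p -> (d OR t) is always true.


Build the truth table over {d, p, t}:
d | p | t | φ
-------------
F | F | F | T
T | F | F | T
F | T | F | F
T | T | F | T
F | F | T | T
T | F | T | T
F | T | T | T
T | T | T | T
Counterexample at row 3: with d=F, p=T, t=F, the formula is F.

No, it is not a tautology.


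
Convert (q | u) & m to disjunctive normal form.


Step 1: Distribute ∧ over ∨: (q ∨ u) ∧ m = (q ∧ m) ∨ (u ∧ m).

(q & m) | (u & m)


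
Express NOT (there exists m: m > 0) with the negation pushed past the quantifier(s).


¬(for all x: φ) = there exists x: ¬φ, and ¬(there exists x: φ) = for all x: ¬φ.
Apply to the existential statement.

for all m: NOT(m > 0)


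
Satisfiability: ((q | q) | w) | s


Search for a satisfying assignment over {q, s, w}.
Try q=True, s=False, w=False: the formula evaluates to True.
A satisfying assignment exists.

Satisfiable.


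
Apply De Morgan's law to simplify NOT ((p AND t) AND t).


De Morgan: the negation of a conjunction is the disjunction of the negations.
Distribute NOT across AND, flipping it to OR, and negate each literal.

((NOT p) OR (NOT t)) OR (NOT t)


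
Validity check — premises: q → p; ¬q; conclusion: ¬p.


This is denying the antecedent (fallacy). There exist truth assignments where the premises are all true but the conclusion is false.

Invalid.


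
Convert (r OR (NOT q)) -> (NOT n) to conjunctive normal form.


Step 1: Rewrite as ¬(r ∨ (¬q)) ∨ (¬n) = (¬r ∧ ¬(¬q)) ∨ (¬n).
Step 2: Distribute ∨ over ∧.
Step 3: Eliminate any double negations (¬¬X = X).

((NOT r) OR (NOT n)) AND (q OR (NOT n))


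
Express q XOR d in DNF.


Step 1: q ⊕ d is true exactly when they disagree: (q ∧ ¬d) ∨ (¬q ∧ d).

(q AND (NOT d)) OR ((NOT q) AND d)


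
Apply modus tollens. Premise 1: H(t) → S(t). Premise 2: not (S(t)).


Modus tollens: from (P → Q) and ¬Q, infer ¬P.
Q = 'S(t)' is denied; since P → Q, P must also fail.

Not (H(t)).


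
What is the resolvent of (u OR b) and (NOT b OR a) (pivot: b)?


The clauses contain complementary literals b and NOTb.
Resolution eliminates this pair and disjoins the remaining literals (merging duplicates).

(u OR a)


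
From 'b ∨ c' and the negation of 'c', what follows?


Disjunctive syllogism: from (P ∨ Q) and ¬P, infer Q.
One disjunct, 'c', is ruled out; the other must hold.

b


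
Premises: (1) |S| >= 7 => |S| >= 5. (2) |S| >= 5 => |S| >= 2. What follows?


Hypothetical syllogism: from (P → Q) and (Q → R), infer (P → R).
Chain the two implications through the shared middle term '|S| >= 5'.

|S| >= 7 => |S| >= 2


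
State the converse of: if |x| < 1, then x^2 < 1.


The converse of (P → Q) is (Q → P). It is not in general equivalent to the original.
Here P = '|x| < 1' and Q = 'x^2 < 1'.

If x^2 < 1, then |x| < 1.


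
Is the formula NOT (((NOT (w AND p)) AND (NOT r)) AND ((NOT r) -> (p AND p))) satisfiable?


Search for a satisfying assignment over {p, r, w}.
Try p=F, r=F, w=F: the formula evaluates to T.
A satisfying assignment exists.

Satisfiable.


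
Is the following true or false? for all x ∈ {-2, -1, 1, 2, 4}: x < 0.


Evaluate the predicate on each element: -2:T, -1:T, 1:F, 2:F, 4:F.
Counterexample x = 1 fails the predicate.

F


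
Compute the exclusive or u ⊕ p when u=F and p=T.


Exclusive or is true when exactly one operand is true.
Substitute: u=F, p=T.
F ⊕ T evaluates to T.

T


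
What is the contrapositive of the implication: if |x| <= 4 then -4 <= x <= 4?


The contrapositive of (P → Q) is (¬Q → ¬P); it is logically equivalent to the original.
Here P = '|x| <= 4' and Q = '-4 <= x <= 4'.

If not (-4 <= x <= 4), then not (|x| <= 4).


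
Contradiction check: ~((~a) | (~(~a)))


Truth table over {a}:
a | φ
-----
False | False
True | False
Every row is false.

Yes, it is a contradiction.


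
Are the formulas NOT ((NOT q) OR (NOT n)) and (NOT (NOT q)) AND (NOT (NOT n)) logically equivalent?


Compare truth tables:
n | q | φ | ψ
-------------
F | F | F | F
T | F | F | F
F | T | F | F
T | T | T | T
The columns φ and ψ agree on every row.

Yes, they are logically equivalent.


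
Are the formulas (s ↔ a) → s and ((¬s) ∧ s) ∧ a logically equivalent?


Compare truth tables:
a | s | φ | ψ
-------------
F | F | F | F
T | F | T | F
F | T | T | F
T | T | T | F
They differ at row 2 (a=T, s=F): φ=T but ψ=F.

No, they are not logically equivalent.
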